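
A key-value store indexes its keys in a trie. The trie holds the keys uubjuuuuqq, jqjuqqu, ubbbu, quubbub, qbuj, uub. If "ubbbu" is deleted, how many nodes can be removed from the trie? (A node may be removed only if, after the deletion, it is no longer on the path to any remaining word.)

4

After clearing the end-marker at "ubbbu", prune upward until reaching a node still needed by another word.
The suffix "bbbu" (4 nodes) is used only by "ubbbu"; the node for "u" still has the child "u", so pruning stops there.
Nodes removed: 4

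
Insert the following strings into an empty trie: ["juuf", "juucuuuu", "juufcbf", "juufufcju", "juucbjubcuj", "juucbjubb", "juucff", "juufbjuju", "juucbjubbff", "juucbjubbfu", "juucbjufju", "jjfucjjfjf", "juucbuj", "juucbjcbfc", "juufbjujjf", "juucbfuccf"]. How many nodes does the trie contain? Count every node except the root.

Count nodes per top-level branch (shared prefixes stored once):
  'j'-branch (jjfucjjfjf, juucbfuccf, juucbjcbfc, juucbjubb, juucbjubbff, juucbjubbfu, juucbjubcuj, juucbjufju, juucbuj, juucff, juucuuuu, juuf, juufbjujjf, juufbjuju, juufcbf, juufufcju): 60 nodes
Sum: 60

60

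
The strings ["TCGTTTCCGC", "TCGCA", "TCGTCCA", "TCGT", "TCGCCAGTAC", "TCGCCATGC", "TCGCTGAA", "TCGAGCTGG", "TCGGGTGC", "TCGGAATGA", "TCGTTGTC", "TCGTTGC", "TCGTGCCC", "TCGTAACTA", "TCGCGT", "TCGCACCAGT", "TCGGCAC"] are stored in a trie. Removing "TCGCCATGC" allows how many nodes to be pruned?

After clearing the end-marker at "TCGCCATGC", prune upward until reaching a node still needed by another word.
The suffix "TGC" (3 nodes) is used only by "TCGCCATGC"; the node for "TCGCCA" still has the child "G", so pruning stops there.
Nodes removed: 3

3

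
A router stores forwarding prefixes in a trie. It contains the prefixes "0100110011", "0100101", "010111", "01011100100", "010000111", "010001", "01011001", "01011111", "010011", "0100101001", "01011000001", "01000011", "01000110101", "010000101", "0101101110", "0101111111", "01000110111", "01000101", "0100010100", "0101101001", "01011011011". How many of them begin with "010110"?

5

Walk to "010110"; the words in its subtree are exactly those with that prefix.
Matches: "01011000001", "01011001", "0101101001", "01011011011", "0101101110"
Count: 5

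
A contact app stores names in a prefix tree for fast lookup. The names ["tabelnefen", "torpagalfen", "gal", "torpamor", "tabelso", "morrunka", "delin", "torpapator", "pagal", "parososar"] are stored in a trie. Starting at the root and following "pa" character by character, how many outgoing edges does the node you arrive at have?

Walk "pa" from the root, arriving at one node.
Distinct next characters after "pa": g, r.
That node has 2 child edges.

2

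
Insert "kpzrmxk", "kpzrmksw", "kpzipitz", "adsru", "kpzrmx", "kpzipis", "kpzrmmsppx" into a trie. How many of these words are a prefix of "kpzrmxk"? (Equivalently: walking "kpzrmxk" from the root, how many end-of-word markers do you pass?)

Check each prefix of "kpzrmxk" against the stored set — each match is an end-marker on the path.
Prefixes of the query that are stored words: "kpzrmx", "kpzrmxk"
Count: 2

2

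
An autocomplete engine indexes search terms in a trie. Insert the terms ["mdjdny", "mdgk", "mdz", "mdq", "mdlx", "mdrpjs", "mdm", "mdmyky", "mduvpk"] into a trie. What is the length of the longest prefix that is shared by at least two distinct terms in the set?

Look for the deepest trie node that still has at least two words in its subtree.
"mdm" and "mdmyky" agree on "mdm" (3 characters) before diverging; nothing deeper is shared.
Longest shared-prefix length: 3

3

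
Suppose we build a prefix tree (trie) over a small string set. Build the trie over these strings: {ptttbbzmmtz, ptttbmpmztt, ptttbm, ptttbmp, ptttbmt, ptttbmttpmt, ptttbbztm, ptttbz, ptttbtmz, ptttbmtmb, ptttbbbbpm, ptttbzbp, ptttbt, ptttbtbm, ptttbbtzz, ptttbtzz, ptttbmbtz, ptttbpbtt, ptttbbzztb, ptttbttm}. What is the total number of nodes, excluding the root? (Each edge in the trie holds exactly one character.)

55

Insert word by word; a character creates a node only if that edge doesn't already exist:
  "ptttbbzmmtz" → 11 new (p, t, t, t, b, b, z, m, m, t, z)
  "ptttbmpmztt" → prefix "ptttb" already present; 6 new (m, p, m, z, t, t)
  "ptttbm" → prefix "ptttbm" already present; 0 new (none)
  "ptttbmp" → prefix "ptttbmp" already present; 0 new (none)
  "ptttbmt" → prefix "ptttbm" already present; 1 new (t)
  "ptttbmttpmt" → prefix "ptttbmt" already present; 4 new (t, p, m, t)
  "ptttbbztm" → prefix "ptttbbz" already present; 2 new (t, m)
  "ptttbz" → prefix "ptttb" already present; 1 new (z)
  "ptttbtmz" → prefix "ptttb" already present; 3 new (t, m, z)
  "ptttbmtmb" → prefix "ptttbmt" already present; 2 new (m, b)
  "ptttbbbbpm" → prefix "ptttbb" already present; 4 new (b, b, p, m)
  "ptttbzbp" → prefix "ptttbz" already present; 2 new (b, p)
  "ptttbt" → prefix "ptttbt" already present; 0 new (none)
  "ptttbtbm" → prefix "ptttbt" already present; 2 new (b, m)
  "ptttbbtzz" → prefix "ptttbb" already present; 3 new (t, z, z)
  "ptttbtzz" → prefix "ptttbt" already present; 2 new (z, z)
  "ptttbmbtz" → prefix "ptttbm" already present; 3 new (b, t, z)
  "ptttbpbtt" → prefix "ptttb" already present; 4 new (p, b, t, t)
  "ptttbbzztb" → prefix "ptttbbz" already present; 3 new (z, t, b)
  "ptttbttm" → prefix "ptttbt" already present; 2 new (t, m)
Total nodes = 11 + 6 + 0 + 0 + 1 + 4 + 2 + 1 + 3 + 2 + 4 + 2 + 0 + 2 + 3 + 2 + 3 + 4 + 3 + 2 = 55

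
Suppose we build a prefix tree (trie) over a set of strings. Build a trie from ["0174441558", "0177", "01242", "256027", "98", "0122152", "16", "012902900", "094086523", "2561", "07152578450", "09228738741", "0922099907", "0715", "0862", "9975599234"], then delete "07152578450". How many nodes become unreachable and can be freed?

Walk "07152578450" from the leaf back toward the root, removing each node that no remaining word uses.
The suffix "2578450" (7 nodes) is used only by "07152578450"; "0715" is itself a stored word, so pruning stops there.
Nodes removed: 7

7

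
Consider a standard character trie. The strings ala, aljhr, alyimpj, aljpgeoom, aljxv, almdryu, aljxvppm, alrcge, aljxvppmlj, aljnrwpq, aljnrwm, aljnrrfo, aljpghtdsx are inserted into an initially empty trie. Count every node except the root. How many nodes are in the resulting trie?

47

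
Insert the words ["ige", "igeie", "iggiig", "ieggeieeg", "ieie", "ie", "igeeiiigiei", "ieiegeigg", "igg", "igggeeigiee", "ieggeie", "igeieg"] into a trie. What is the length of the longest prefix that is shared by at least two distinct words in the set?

7

Equivalently: take the maximum, over all pairs, of their longest common prefix length.
"ieggeie" and "ieggeieeg" agree on "ieggeie" (7 characters) before diverging; nothing deeper is shared.
Longest shared-prefix length: 7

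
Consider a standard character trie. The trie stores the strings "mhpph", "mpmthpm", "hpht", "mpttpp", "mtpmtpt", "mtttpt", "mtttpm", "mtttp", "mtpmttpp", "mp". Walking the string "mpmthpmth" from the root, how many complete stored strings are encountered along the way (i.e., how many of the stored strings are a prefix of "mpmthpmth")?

2

Check each prefix of "mpmthpmth" against the stored set — each match is an end-marker on the path.
Prefixes of the query that are stored words: "mp", "mpmthpm"
Count: 2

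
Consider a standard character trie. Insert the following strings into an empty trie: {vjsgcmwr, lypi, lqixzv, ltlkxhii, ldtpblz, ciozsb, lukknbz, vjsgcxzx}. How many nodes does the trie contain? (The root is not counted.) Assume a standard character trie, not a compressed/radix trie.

Count nodes per top-level branch (shared prefixes stored once):
  'c'-branch (ciozsb): 6 nodes
  'l'-branch (ldtpblz, lqixzv, ltlkxhii, lukknbz, lypi): 28 nodes
  'v'-branch (vjsgcmwr, vjsgcxzx): 11 nodes
Sum: 45

45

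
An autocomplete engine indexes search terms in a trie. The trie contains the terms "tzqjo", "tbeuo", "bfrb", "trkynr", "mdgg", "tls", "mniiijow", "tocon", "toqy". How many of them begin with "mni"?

Traverse to the node for "mni", then collect every word in that subtree.
Matches: "mniiijow"
Count: 1

1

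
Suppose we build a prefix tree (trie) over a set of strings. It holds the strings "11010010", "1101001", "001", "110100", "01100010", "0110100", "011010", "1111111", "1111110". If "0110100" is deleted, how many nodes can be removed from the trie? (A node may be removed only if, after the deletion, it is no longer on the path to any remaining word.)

1

After clearing the end-marker at "0110100", prune upward until reaching a node still needed by another word.
The suffix "0" (1 node) is used only by "0110100"; "011010" is itself a stored word, so pruning stops there.
Nodes removed: 1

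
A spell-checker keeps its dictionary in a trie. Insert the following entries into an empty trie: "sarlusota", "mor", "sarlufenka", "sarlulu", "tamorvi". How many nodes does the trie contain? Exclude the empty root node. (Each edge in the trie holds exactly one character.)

Trie structure (* marks end of a word):
(root)
├─ m
│  └─ o
│     └─ r *
├─ s
│  └─ a
│     └─ r
│        └─ l
│           └─ u
│              ├─ f
│              │  └─ e
│              │     └─ n
│              │        └─ k
│              │           └─ a *
│              ├─ l
│              │  └─ u *
│              └─ s
│                 └─ o
│                    └─ t
│                       └─ a *
└─ t
   └─ a
      └─ m
         └─ o
            └─ r
               └─ v
                  └─ i *
Counting every labelled node above: 26.

26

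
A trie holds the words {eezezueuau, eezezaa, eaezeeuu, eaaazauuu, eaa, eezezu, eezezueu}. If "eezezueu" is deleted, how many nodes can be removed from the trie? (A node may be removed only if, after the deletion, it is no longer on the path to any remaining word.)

0

Walk "eezezueu" from the leaf back toward the root, removing each node that no remaining word uses.
Every node on "eezezueu" is still needed (e.g. by "eezezueuau"), so nothing is freed.
Nodes removed: 0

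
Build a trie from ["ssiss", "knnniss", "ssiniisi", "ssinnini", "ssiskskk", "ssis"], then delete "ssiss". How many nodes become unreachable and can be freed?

1

Walk "ssiss" from the leaf back toward the root, removing each node that no remaining word uses.
The suffix "s" (1 node) is used only by "ssiss"; the node for "ssis" still has the child "k", so pruning stops there.
Nodes removed: 1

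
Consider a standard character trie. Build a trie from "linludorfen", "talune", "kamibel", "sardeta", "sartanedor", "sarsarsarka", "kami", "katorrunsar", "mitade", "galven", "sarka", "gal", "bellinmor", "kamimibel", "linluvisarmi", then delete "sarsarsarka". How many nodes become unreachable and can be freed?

A node on "sarsarsarka"'s path can go only if nothing else ends at it or branches off below it.
The suffix "sarsarka" (8 nodes) is used only by "sarsarsarka"; the node for "sar" still has the child "d", so pruning stops there.
Nodes removed: 8

8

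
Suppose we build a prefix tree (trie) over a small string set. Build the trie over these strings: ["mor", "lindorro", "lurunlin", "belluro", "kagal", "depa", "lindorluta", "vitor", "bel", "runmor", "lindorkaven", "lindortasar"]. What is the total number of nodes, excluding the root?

Trace insertions, counting only characters that open a new branch:
  "mor" → 3 new (m, o, r)
  "lindorro" → 8 new (l, i, n, d, o, r, r, o)
  "lurunlin" → prefix "l" already present; 7 new (u, r, u, n, l, i, n)
  "belluro" → 7 new (b, e, l, l, u, r, o)
  "kagal" → 5 new (k, a, g, a, l)
  "depa" → 4 new (d, e, p, a)
  "lindorluta" → prefix "lindor" already present; 4 new (l, u, t, a)
  "vitor" → 5 new (v, i, t, o, r)
  "bel" → prefix "bel" already present; 0 new (none)
  "runmor" → 6 new (r, u, n, m, o, r)
  "lindorkaven" → prefix "lindor" already present; 5 new (k, a, v, e, n)
  "lindortasar" → prefix "lindor" already present; 5 new (t, a, s, a, r)
Total nodes = 3 + 8 + 7 + 7 + 5 + 4 + 4 + 5 + 0 + 6 + 5 + 5 = 59

59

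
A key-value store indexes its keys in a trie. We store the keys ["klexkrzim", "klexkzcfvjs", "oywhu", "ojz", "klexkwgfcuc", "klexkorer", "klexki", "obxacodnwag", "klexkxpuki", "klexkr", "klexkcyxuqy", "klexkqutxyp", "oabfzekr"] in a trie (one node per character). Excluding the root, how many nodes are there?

67

Insert word by word; a character creates a node only if that edge doesn't already exist:
  "klexkrzim" → 9 new (k, l, e, x, k, r, z, i, m)
  "klexkzcfvjs" → prefix "klexk" already present; 6 new (z, c, f, v, j, s)
  "oywhu" → 5 new (o, y, w, h, u)
  "ojz" → prefix "o" already present; 2 new (j, z)
  "klexkwgfcuc" → prefix "klexk" already present; 6 new (w, g, f, c, u, c)
  "klexkorer" → prefix "klexk" already present; 4 new (o, r, e, r)
  "klexki" → prefix "klexk" already present; 1 new (i)
  "obxacodnwag" → prefix "o" already present; 10 new (b, x, a, c, o, d, n, w, a, g)
  "klexkxpuki" → prefix "klexk" already present; 5 new (x, p, u, k, i)
  "klexkr" → prefix "klexkr" already present; 0 new (none)
  "klexkcyxuqy" → prefix "klexk" already present; 6 new (c, y, x, u, q, y)
  "klexkqutxyp" → prefix "klexk" already present; 6 new (q, u, t, x, y, p)
  "oabfzekr" → prefix "o" already present; 7 new (a, b, f, z, e, k, r)
Total nodes = 9 + 6 + 5 + 2 + 6 + 4 + 1 + 10 + 5 + 0 + 6 + 6 + 7 = 67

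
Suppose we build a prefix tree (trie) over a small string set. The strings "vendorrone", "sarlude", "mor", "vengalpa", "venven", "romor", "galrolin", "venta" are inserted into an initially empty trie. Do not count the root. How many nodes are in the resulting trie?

43

Trace insertions, counting only characters that open a new branch:
  "vendorrone" → 10 new (v, e, n, d, o, r, r, o, n, e)
  "sarlude" → 7 new (s, a, r, l, u, d, e)
  "mor" → 3 new (m, o, r)
  "vengalpa" → prefix "ven" already present; 5 new (g, a, l, p, a)
  "venven" → prefix "ven" already present; 3 new (v, e, n)
  "romor" → 5 new (r, o, m, o, r)
  "galrolin" → 8 new (g, a, l, r, o, l, i, n)
  "venta" → prefix "ven" already present; 2 new (t, a)
Total nodes = 10 + 7 + 3 + 5 + 3 + 5 + 8 + 2 = 43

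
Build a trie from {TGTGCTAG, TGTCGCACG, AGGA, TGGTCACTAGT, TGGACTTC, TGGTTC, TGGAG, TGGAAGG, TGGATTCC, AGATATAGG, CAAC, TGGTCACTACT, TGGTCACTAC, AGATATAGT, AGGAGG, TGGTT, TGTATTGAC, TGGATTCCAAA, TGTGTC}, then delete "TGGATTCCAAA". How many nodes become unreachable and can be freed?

Walk "TGGATTCCAAA" from the leaf back toward the root, removing each node that no remaining word uses.
The suffix "AAA" (3 nodes) is used only by "TGGATTCCAAA"; "TGGATTCC" is itself a stored word, so pruning stops there.
Nodes removed: 3

3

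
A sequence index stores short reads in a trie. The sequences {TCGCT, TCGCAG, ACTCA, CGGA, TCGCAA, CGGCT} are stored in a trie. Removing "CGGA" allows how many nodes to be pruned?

1

A node on "CGGA"'s path can go only if nothing else ends at it or branches off below it.
The suffix "A" (1 node) is used only by "CGGA"; the node for "CGG" still has the child "C", so pruning stops there.
Nodes removed: 1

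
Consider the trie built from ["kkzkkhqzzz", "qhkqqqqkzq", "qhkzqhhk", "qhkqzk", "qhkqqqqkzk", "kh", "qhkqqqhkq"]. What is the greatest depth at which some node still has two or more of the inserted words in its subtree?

Equivalently: take the maximum, over all pairs, of their longest common prefix length.
"qhkqqqqkzk" and "qhkqqqqkzq" agree on "qhkqqqqkz" (9 characters) before diverging; nothing deeper is shared.
Longest shared-prefix length: 9

9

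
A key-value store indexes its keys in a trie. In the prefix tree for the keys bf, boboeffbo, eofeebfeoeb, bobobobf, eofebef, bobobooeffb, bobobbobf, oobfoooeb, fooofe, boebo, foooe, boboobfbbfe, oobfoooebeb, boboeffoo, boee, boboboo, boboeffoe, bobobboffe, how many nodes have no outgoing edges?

16

Leaves are exactly the stored words that no other stored word extends.
Those words: "bf", "bobobbobf", "bobobboffe", "bobobobf", "bobobooeffb", "boboeffbo", "boboeffoe", "boboeffoo", "boboobfbbfe", "boebo", "boee", "eofebef", "eofeebfeoeb", "foooe", "fooofe", "oobfoooebeb"
Leaf count: 16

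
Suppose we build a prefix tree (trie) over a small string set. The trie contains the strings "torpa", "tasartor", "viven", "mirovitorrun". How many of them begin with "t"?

2

Traverse to the node for "t", then collect every word in that subtree.
Words under "t": tasartor, torpa
Count: 2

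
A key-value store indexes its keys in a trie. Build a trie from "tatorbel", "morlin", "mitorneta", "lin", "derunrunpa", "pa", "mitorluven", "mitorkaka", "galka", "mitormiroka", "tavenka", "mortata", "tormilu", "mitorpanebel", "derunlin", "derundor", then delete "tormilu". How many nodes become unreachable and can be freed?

6

After clearing the end-marker at "tormilu", prune upward until reaching a node still needed by another word.
The suffix "ormilu" (6 nodes) is used only by "tormilu"; the node for "t" still has the child "a", so pruning stops there.
Nodes removed: 6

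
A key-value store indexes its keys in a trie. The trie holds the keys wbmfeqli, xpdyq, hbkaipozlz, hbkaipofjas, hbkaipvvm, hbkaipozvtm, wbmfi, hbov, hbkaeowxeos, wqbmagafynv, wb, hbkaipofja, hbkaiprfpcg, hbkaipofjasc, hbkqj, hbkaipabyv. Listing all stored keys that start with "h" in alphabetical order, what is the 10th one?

hbkqj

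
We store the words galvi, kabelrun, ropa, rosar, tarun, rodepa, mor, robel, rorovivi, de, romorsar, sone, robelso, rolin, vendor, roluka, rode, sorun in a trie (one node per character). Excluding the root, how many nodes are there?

70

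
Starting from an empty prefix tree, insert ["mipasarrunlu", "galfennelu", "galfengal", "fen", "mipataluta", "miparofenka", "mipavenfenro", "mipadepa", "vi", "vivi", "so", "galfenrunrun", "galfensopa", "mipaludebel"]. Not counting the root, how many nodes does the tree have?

Insert word by word; a character creates a node only if that edge doesn't already exist:
  "mipasarrunlu" → 12 new (m, i, p, a, s, a, r, r, u, n, l, u)
  "galfennelu" → 10 new (g, a, l, f, e, n, n, e, l, u)
  "galfengal" → prefix "galfen" already present; 3 new (g, a, l)
  "fen" → 3 new (f, e, n)
  "mipataluta" → prefix "mipa" already present; 6 new (t, a, l, u, t, a)
  "miparofenka" → prefix "mipa" already present; 7 new (r, o, f, e, n, k, a)
  "mipavenfenro" → prefix "mipa" already present; 8 new (v, e, n, f, e, n, r, o)
  "mipadepa" → prefix "mipa" already present; 4 new (d, e, p, a)
  "vi" → 2 new (v, i)
  "vivi" → prefix "vi" already present; 2 new (v, i)
  "so" → 2 new (s, o)
  "galfenrunrun" → prefix "galfen" already present; 6 new (r, u, n, r, u, n)
  "galfensopa" → prefix "galfen" already present; 4 new (s, o, p, a)
  "mipaludebel" → prefix "mipa" already present; 7 new (l, u, d, e, b, e, l)
Total nodes = 12 + 10 + 3 + 3 + 6 + 7 + 8 + 4 + 2 + 2 + 2 + 6 + 4 + 7 = 76

76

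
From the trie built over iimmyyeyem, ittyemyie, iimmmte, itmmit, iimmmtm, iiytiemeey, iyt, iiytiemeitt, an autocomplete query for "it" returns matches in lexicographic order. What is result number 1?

Filter for "it…" and sort: "itmmit", "ittyemyie"
Position 1: itmmit

itmmit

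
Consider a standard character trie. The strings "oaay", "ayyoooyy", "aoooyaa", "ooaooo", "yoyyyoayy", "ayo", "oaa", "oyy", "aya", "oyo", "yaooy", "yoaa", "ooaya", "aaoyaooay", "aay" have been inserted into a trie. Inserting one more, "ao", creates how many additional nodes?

Every character of "ao" already lies on an existing path (it is a prefix of some stored word).
No new nodes are needed: 0.

0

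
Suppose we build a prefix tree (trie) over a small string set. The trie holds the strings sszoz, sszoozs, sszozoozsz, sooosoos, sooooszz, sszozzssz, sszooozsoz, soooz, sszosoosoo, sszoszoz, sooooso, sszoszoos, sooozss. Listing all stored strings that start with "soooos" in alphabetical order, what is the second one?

sooooszz

DFS of the "soooos" subtree visits, in order: "sooooso", "sooooszz"
The 2nd is sooooszz.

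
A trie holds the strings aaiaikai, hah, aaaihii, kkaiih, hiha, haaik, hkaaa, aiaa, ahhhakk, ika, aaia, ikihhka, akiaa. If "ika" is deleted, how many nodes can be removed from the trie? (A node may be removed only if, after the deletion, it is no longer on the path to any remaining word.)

After clearing the end-marker at "ika", prune upward until reaching a node still needed by another word.
The suffix "a" (1 node) is used only by "ika"; the node for "ik" still has the child "i", so pruning stops there.
Nodes removed: 1

1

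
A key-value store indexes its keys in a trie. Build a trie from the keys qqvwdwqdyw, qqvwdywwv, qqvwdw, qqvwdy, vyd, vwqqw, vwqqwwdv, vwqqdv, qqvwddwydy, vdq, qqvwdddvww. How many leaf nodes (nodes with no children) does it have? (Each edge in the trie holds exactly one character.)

8

A leaf is a node with no children — equivalently, the end of a word that is not a proper prefix of any other stored word.
Those words: "qqvwdddvww", "qqvwddwydy", "qqvwdwqdyw", "qqvwdywwv", "vdq", "vwqqdv", "vwqqwwdv", "vyd"
Leaf count: 8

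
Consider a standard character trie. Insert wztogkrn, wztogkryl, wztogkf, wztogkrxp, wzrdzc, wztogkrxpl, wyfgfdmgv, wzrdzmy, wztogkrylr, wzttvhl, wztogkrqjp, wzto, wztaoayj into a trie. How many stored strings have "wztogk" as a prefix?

7

Traverse to the node for "wztogk", then collect every word in that subtree.
Matches: "wztogkf", "wztogkrn", "wztogkrqjp", "wztogkrxp", "wztogkrxpl", "wztogkryl", "wztogkrylr"
Count: 7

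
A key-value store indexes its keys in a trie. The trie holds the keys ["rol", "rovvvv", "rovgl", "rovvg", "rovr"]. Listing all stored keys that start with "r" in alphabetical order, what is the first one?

Words with prefix "r", in lexicographic order: "rol", "rovgl", "rovr", "rovvg", "rovvvv"
Position 1: rol

rol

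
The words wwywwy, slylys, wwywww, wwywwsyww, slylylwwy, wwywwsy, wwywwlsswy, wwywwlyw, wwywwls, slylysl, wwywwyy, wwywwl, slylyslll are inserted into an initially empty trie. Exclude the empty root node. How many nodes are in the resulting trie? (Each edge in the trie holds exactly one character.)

32

Trie structure (* marks end of a word):
(root)
├─ s
│  └─ l
│     └─ y
│        └─ l
│           └─ y
│              ├─ l
│              │  └─ w
│              │     └─ w
│              │        └─ y *
│              └─ s *
│                 └─ l *
│                    └─ l
│                       └─ l *
└─ w
   └─ w
      └─ y
         └─ w
            └─ w
               ├─ l *
               │  ├─ s *
               │  │  └─ s
               │  │     └─ w
               │  │        └─ y *
               │  └─ y
               │     └─ w *
               ├─ s
               │  └─ y *
               │     └─ w
               │        └─ w *
               ├─ w *
               └─ y *
                  └─ y *
Counting every labelled node above: 32.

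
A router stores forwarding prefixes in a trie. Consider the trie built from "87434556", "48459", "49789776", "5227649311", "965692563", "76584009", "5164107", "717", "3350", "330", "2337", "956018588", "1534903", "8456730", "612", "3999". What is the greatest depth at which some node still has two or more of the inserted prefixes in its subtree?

2

Look for the deepest trie node that still has at least two words in its subtree.
e.g. "330" and "3350" share the prefix "33" of length 2; no pair shares a longer one.
Longest shared-prefix length: 2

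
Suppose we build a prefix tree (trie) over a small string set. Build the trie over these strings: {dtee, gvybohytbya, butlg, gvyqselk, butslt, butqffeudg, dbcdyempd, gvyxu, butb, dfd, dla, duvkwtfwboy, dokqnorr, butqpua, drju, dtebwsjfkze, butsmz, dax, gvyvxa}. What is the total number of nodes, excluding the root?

88

Trace insertions, counting only characters that open a new branch:
  "dtee" → 4 new (d, t, e, e)
  "gvybohytbya" → 11 new (g, v, y, b, o, h, y, t, b, y, a)
  "butlg" → 5 new (b, u, t, l, g)
  "gvyqselk" → prefix "gvy" already present; 5 new (q, s, e, l, k)
  "butslt" → prefix "but" already present; 3 new (s, l, t)
  "butqffeudg" → prefix "but" already present; 7 new (q, f, f, e, u, d, g)
  "dbcdyempd" → prefix "d" already present; 8 new (b, c, d, y, e, m, p, d)
  "gvyxu" → prefix "gvy" already present; 2 new (x, u)
  "butb" → prefix "but" already present; 1 new (b)
  "dfd" → prefix "d" already present; 2 new (f, d)
  "dla" → prefix "d" already present; 2 new (l, a)
  "duvkwtfwboy" → prefix "d" already present; 10 new (u, v, k, w, t, f, w, b, o, y)
  "dokqnorr" → prefix "d" already present; 7 new (o, k, q, n, o, r, r)
  "butqpua" → prefix "butq" already present; 3 new (p, u, a)
  "drju" → prefix "d" already present; 3 new (r, j, u)
  "dtebwsjfkze" → prefix "dte" already present; 8 new (b, w, s, j, f, k, z, e)
  "butsmz" → prefix "buts" already present; 2 new (m, z)
  "dax" → prefix "d" already present; 2 new (a, x)
  "gvyvxa" → prefix "gvy" already present; 3 new (v, x, a)
Total nodes = 4 + 11 + 5 + 5 + 3 + 7 + 8 + 2 + 1 + 2 + 2 + 10 + 7 + 3 + 3 + 8 + 2 + 2 + 3 = 88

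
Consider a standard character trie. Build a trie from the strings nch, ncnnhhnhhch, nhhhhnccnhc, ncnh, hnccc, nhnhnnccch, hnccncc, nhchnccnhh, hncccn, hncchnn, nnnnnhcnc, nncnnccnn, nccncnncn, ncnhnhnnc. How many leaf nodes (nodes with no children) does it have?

A leaf is a node with no children — equivalently, the end of a word that is not a proper prefix of any other stored word.
Those words: "hncccn", "hncchnn", "hnccncc", "nccncnncn", "nch", "ncnhnhnnc", "ncnnhhnhhch", "nhchnccnhh", "nhhhhnccnhc", "nhnhnnccch", "nncnnccnn", "nnnnnhcnc"
Leaf count: 12

12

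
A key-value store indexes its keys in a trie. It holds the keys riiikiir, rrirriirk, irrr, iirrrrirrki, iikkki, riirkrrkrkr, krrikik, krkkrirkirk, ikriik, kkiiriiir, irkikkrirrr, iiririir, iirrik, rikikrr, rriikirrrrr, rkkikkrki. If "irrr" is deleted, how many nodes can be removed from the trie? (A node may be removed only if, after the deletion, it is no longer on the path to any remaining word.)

2

A node on "irrr"'s path can go only if nothing else ends at it or branches off below it.
The suffix "rr" (2 nodes) is used only by "irrr"; the node for "ir" still has the child "k", so pruning stops there.
Nodes removed: 2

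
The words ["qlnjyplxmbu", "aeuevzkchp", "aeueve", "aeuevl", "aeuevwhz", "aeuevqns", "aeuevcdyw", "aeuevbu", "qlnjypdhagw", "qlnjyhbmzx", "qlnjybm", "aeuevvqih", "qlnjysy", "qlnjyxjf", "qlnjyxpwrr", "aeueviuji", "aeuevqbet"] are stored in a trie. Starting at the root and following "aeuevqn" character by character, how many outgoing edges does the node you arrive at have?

Walk "aeuevqn" from the root, arriving at one node.
Characters that immediately follow "aeuevqn" among the stored strings: {s}.
That node has 1 child edge.

1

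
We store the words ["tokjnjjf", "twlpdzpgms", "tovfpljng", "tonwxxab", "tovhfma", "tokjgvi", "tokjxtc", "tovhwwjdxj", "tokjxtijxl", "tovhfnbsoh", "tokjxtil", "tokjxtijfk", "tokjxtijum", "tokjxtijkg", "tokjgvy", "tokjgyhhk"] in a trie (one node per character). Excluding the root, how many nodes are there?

67

Trace insertions, counting only characters that open a new branch:
  "tokjnjjf" → 8 new (t, o, k, j, n, j, j, f)
  "twlpdzpgms" → prefix "t" already present; 9 new (w, l, p, d, z, p, g, m, s)
  "tovfpljng" → prefix "to" already present; 7 new (v, f, p, l, j, n, g)
  "tonwxxab" → prefix "to" already present; 6 new (n, w, x, x, a, b)
  "tovhfma" → prefix "tov" already present; 4 new (h, f, m, a)
  "tokjgvi" → prefix "tokj" already present; 3 new (g, v, i)
  "tokjxtc" → prefix "tokj" already present; 3 new (x, t, c)
  "tovhwwjdxj" → prefix "tovh" already present; 6 new (w, w, j, d, x, j)
  "tokjxtijxl" → prefix "tokjxt" already present; 4 new (i, j, x, l)
  "tovhfnbsoh" → prefix "tovhf" already present; 5 new (n, b, s, o, h)
  "tokjxtil" → prefix "tokjxti" already present; 1 new (l)
  "tokjxtijfk" → prefix "tokjxtij" already present; 2 new (f, k)
  "tokjxtijum" → prefix "tokjxtij" already present; 2 new (u, m)
  "tokjxtijkg" → prefix "tokjxtij" already present; 2 new (k, g)
  "tokjgvy" → prefix "tokjgv" already present; 1 new (y)
  "tokjgyhhk" → prefix "tokjg" already present; 4 new (y, h, h, k)
Total nodes = 8 + 9 + 7 + 6 + 4 + 3 + 3 + 6 + 4 + 5 + 1 + 2 + 2 + 2 + 1 + 4 = 67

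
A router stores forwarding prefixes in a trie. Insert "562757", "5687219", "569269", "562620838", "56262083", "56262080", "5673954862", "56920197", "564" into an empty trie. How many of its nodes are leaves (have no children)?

8

A leaf is a node with no children — equivalently, the end of a word that is not a proper prefix of any other stored word.
Those words: "56262080", "562620838", "562757", "564", "5673954862", "5687219", "56920197", "569269"
Leaf count: 8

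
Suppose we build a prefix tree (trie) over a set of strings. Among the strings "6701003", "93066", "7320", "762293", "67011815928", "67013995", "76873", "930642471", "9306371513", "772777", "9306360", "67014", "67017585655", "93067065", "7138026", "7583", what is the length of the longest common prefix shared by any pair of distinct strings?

Equivalently: take the maximum, over all pairs, of their longest common prefix length.
e.g. "9306360" and "9306371513" share the prefix "93063" of length 5; no pair shares a longer one.
Longest shared-prefix length: 5

5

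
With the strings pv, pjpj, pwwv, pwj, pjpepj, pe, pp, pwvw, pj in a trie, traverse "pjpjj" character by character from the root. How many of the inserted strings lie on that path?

Walk "pjpjj" from the root; an end-of-word marker is hit whenever a stored word is a prefix of "pjpjj".
Prefixes of the query that are stored words: "pj", "pjpj"
Count: 2

2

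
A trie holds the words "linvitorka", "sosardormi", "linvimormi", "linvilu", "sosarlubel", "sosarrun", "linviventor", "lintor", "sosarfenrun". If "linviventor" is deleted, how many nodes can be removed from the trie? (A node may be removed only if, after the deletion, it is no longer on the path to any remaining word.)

6

Walk "linviventor" from the leaf back toward the root, removing each node that no remaining word uses.
The suffix "ventor" (6 nodes) is used only by "linviventor"; the node for "linvi" still has the child "t", so pruning stops there.
Nodes removed: 6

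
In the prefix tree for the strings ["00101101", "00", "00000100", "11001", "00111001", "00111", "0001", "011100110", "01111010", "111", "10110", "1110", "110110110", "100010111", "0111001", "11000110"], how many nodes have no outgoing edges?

12

Leaves are exactly the stored words that no other stored word extends.
Those words: "00000100", "0001", "00101101", "00111001", "011100110", "01111010", "100010111", "10110", "11000110", "11001", "110110110", "1110"
Leaf count: 12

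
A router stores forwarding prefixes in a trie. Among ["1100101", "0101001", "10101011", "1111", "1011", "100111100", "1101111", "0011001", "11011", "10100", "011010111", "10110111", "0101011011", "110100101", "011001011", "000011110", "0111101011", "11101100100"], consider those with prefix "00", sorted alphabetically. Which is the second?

0011001

Words with prefix "00", in lexicographic order: "000011110", "0011001"
Position 2: 0011001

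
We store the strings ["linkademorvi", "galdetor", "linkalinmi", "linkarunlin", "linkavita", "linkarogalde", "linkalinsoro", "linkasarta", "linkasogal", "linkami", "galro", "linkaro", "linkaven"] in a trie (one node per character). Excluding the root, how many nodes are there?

60

For each word, the new-node count is its length minus the longest prefix already in the trie:
  "linkademorvi" → 12 new (l, i, n, k, a, d, e, m, o, r, v, i)
  "galdetor" → 8 new (g, a, l, d, e, t, o, r)
  "linkalinmi" → prefix "linka" already present; 5 new (l, i, n, m, i)
  "linkarunlin" → prefix "linka" already present; 6 new (r, u, n, l, i, n)
  "linkavita" → prefix "linka" already present; 4 new (v, i, t, a)
  "linkarogalde" → prefix "linkar" already present; 6 new (o, g, a, l, d, e)
  "linkalinsoro" → prefix "linkalin" already present; 4 new (s, o, r, o)
  "linkasarta" → prefix "linka" already present; 5 new (s, a, r, t, a)
  "linkasogal" → prefix "linkas" already present; 4 new (o, g, a, l)
  "linkami" → prefix "linka" already present; 2 new (m, i)
  "galro" → prefix "gal" already present; 2 new (r, o)
  "linkaro" → prefix "linkaro" already present; 0 new (none)
  "linkaven" → prefix "linkav" already present; 2 new (e, n)
Total nodes = 12 + 8 + 5 + 6 + 4 + 6 + 4 + 5 + 4 + 2 + 2 + 0 + 2 = 60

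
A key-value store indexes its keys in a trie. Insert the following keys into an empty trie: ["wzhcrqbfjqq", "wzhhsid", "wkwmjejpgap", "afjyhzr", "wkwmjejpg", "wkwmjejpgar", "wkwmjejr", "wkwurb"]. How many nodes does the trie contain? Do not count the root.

37

Count nodes per top-level branch (shared prefixes stored once):
  'a'-branch (afjyhzr): 7 nodes
  'w'-branch (wkwmjejpg, wkwmjejpgap, wkwmjejpgar, wkwmjejr, wkwurb, wzhcrqbfjqq, wzhhsid): 30 nodes
Sum: 37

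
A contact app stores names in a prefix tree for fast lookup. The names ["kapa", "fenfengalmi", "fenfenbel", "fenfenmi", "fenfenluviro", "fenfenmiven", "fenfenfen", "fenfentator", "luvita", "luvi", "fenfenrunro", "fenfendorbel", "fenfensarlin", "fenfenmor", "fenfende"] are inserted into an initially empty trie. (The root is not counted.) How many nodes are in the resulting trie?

63

Trace insertions, counting only characters that open a new branch:
  "kapa" → 4 new (k, a, p, a)
  "fenfengalmi" → 11 new (f, e, n, f, e, n, g, a, l, m, i)
  "fenfenbel" → prefix "fenfen" already present; 3 new (b, e, l)
  "fenfenmi" → prefix "fenfen" already present; 2 new (m, i)
  "fenfenluviro" → prefix "fenfen" already present; 6 new (l, u, v, i, r, o)
  "fenfenmiven" → prefix "fenfenmi" already present; 3 new (v, e, n)
  "fenfenfen" → prefix "fenfen" already present; 3 new (f, e, n)
  "fenfentator" → prefix "fenfen" already present; 5 new (t, a, t, o, r)
  "luvita" → 6 new (l, u, v, i, t, a)
  "luvi" → prefix "luvi" already present; 0 new (none)
  "fenfenrunro" → prefix "fenfen" already present; 5 new (r, u, n, r, o)
  "fenfendorbel" → prefix "fenfen" already present; 6 new (d, o, r, b, e, l)
  "fenfensarlin" → prefix "fenfen" already present; 6 new (s, a, r, l, i, n)
  "fenfenmor" → prefix "fenfenm" already present; 2 new (o, r)
  "fenfende" → prefix "fenfend" already present; 1 new (e)
Total nodes = 4 + 11 + 3 + 2 + 6 + 3 + 3 + 5 + 6 + 0 + 5 + 6 + 6 + 2 + 1 = 63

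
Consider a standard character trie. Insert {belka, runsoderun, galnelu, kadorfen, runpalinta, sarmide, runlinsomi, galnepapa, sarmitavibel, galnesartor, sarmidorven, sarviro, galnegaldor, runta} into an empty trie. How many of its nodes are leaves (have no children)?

14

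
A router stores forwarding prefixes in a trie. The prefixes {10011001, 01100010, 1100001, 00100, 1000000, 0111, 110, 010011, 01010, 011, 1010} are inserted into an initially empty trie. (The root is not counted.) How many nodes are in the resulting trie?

39

Count nodes per top-level branch (shared prefixes stored once):
  '0'-branch (00100, 010011, 01010, 011, 01100010, 0111): 19 nodes
  '1'-branch (1000000, 10011001, 1010, 110, 1100001): 20 nodes
Sum: 39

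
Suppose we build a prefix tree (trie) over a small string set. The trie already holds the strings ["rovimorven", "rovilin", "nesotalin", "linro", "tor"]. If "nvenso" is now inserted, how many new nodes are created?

5

Walking "nvenso" from the root, the first 1 characters ("n") follow existing edges; "v" is the first miss.
So 6 − 1 = 5 new nodes.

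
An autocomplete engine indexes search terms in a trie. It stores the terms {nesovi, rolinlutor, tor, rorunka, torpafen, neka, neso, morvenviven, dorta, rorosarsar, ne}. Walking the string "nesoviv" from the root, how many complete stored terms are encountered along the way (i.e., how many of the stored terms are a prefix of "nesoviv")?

Check each prefix of "nesoviv" against the stored set — each match is an end-marker on the path.
Prefixes of the query that are stored words: "ne", "neso", "nesovi"
Count: 3

3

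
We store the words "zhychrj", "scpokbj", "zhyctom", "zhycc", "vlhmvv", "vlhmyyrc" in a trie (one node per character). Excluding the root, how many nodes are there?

For each word, the new-node count is its length minus the longest prefix already in the trie:
  "zhychrj" → 7 new (z, h, y, c, h, r, j)
  "scpokbj" → 7 new (s, c, p, o, k, b, j)
  "zhyctom" → prefix "zhyc" already present; 3 new (t, o, m)
  "zhycc" → prefix "zhyc" already present; 1 new (c)
  "vlhmvv" → 6 new (v, l, h, m, v, v)
  "vlhmyyrc" → prefix "vlhm" already present; 4 new (y, y, r, c)
Total nodes = 7 + 7 + 3 + 1 + 6 + 4 = 28

28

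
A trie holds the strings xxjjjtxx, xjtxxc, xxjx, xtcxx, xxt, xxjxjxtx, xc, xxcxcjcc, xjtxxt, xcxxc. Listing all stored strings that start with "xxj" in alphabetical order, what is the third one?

Words with prefix "xxj", in lexicographic order: "xxjjjtxx", "xxjx", "xxjxjxtx"
The 3rd is xxjxjxtx.

xxjxjxtx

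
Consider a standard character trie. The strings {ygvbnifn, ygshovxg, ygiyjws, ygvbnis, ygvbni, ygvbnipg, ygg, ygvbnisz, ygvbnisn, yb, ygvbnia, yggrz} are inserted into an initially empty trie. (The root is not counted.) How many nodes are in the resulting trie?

29

Insert word by word; a character creates a node only if that edge doesn't already exist:
  "ygvbnifn" → 8 new (y, g, v, b, n, i, f, n)
  "ygshovxg" → prefix "yg" already present; 6 new (s, h, o, v, x, g)
  "ygiyjws" → prefix "yg" already present; 5 new (i, y, j, w, s)
  "ygvbnis" → prefix "ygvbni" already present; 1 new (s)
  "ygvbni" → prefix "ygvbni" already present; 0 new (none)
  "ygvbnipg" → prefix "ygvbni" already present; 2 new (p, g)
  "ygg" → prefix "yg" already present; 1 new (g)
  "ygvbnisz" → prefix "ygvbnis" already present; 1 new (z)
  "ygvbnisn" → prefix "ygvbnis" already present; 1 new (n)
  "yb" → prefix "y" already present; 1 new (b)
  "ygvbnia" → prefix "ygvbni" already present; 1 new (a)
  "yggrz" → prefix "ygg" already present; 2 new (r, z)
Total nodes = 8 + 6 + 5 + 1 + 0 + 2 + 1 + 1 + 1 + 1 + 1 + 2 = 29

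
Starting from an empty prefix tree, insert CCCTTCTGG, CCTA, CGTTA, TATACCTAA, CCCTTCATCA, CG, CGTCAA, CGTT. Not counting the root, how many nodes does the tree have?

31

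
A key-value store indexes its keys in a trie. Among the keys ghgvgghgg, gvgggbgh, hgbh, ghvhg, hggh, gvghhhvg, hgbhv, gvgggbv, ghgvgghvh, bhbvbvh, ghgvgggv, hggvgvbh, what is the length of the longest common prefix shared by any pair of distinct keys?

7

The deepest shared node is where two words last agree before diverging.
"ghgvgghgg" and "ghgvgghvh" agree on "ghgvggh" (7 characters) before diverging; nothing deeper is shared.
Longest shared-prefix length: 7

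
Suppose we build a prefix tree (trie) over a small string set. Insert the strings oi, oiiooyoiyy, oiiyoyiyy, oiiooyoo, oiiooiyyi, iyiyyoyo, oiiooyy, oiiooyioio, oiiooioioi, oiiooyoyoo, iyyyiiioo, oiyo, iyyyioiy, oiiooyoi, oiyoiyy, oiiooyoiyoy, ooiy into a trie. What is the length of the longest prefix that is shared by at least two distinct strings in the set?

Look for the deepest trie node that still has at least two words in its subtree.
"oiiooyoiyoy" and "oiiooyoiyy" agree on "oiiooyoiy" (9 characters) before diverging; nothing deeper is shared.
Longest shared-prefix length: 9

9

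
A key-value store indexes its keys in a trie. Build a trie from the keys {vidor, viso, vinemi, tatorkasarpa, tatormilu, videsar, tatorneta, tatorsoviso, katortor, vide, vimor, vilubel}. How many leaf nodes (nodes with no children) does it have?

11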